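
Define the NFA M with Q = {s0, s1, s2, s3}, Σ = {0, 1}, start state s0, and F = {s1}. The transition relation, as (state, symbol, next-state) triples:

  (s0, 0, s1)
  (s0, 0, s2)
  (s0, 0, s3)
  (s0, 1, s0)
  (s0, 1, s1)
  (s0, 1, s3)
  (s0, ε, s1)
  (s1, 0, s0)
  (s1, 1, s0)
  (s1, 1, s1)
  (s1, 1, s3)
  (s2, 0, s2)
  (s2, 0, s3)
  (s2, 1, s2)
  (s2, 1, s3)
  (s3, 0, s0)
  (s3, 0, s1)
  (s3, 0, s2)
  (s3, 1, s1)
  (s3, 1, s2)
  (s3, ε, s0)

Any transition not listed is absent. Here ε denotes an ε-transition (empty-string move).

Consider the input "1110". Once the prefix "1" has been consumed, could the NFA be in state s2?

Start: ε-closure({s0}) = {s0, s1}.
Read '1': {s0, s1} → {s0, s1, s3}.
State s2 is not in {s0, s1, s3}.

No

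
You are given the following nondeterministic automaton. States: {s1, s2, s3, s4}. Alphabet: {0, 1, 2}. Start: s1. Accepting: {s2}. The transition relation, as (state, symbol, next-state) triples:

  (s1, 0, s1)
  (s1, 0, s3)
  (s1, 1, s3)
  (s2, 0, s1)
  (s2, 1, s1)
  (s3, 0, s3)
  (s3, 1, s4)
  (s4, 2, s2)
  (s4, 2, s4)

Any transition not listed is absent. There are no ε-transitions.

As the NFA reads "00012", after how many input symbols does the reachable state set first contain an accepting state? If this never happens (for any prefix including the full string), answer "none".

Start in {s1}.
Read '0': s1→{s1, s3}; now {s1, s3}.
Read '0': s1→{s1, s3}, s3→{s3}; now {s1, s3}.
Read '0': s1→{s1, s3}, s3→{s3}; now {s1, s3}.
Read '1': s1→{s3}, s3→{s4}; now {s3, s4}.
Read '2': s3→∅, s4→{s2, s4}; now {s2, s4}.
None of the earlier sets intersect F, but {s2, s4} does.

5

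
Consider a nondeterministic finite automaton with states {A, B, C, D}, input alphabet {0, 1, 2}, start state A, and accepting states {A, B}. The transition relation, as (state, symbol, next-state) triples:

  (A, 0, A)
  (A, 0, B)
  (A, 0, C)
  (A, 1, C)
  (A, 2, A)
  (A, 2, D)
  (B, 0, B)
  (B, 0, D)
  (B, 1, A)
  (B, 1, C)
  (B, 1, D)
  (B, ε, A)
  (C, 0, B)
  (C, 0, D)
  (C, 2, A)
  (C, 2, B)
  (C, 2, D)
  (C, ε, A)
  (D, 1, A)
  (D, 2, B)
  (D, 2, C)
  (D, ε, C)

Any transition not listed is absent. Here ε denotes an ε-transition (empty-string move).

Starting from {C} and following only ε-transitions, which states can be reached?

{A, C}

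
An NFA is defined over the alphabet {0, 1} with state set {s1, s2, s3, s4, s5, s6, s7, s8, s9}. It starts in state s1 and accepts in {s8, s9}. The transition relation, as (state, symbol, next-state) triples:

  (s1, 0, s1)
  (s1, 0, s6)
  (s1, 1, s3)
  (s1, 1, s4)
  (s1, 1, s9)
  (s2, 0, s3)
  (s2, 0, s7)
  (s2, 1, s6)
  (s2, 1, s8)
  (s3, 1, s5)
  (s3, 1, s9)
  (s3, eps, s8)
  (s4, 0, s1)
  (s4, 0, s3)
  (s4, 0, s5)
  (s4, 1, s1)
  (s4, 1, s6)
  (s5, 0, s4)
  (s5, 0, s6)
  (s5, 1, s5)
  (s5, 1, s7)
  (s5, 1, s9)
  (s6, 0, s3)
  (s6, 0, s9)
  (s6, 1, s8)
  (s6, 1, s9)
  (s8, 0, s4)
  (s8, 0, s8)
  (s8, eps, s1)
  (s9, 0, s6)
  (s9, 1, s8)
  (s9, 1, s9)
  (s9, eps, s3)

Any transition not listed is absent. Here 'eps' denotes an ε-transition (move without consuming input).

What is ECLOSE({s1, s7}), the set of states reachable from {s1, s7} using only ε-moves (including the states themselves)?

Begin with {s1, s7}.
No ε-moves leave this set, so the closure equals the set itself.

{s1, s7}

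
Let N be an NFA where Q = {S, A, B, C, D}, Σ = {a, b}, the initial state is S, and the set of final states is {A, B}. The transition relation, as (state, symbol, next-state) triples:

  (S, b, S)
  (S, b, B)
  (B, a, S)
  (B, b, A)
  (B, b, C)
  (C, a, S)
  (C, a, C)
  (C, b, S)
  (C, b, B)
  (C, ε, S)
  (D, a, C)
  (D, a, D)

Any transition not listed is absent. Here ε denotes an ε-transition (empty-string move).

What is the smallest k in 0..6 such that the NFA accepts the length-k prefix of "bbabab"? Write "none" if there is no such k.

1

Start in {S}.
Read 'b': {S} → {S, B}.
None of the earlier sets intersect F, but {S, B} does.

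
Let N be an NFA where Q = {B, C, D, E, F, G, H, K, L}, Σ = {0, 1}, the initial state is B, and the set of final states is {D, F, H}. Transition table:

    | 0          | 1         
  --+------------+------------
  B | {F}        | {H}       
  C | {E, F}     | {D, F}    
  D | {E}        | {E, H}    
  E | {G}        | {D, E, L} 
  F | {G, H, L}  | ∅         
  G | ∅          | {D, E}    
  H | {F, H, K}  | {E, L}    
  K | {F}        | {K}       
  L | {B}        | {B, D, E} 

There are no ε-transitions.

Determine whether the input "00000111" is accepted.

Start in {B}.
Read '0': B→{F}; now {F}.
Read '0': F→{G, H, L}; now {G, H, L}.
Read '0': G→∅, H→{F, H, K}, L→{B}; now {B, F, H, K}.
Read '0': B→{F}, F→{G, H, L}, H→{F, H, K}, K→{F}; now {F, G, H, K, L}.
Read '0': F→{G, H, L}, G→∅, H→{F, H, K}, K→{F}, L→{B}; now {B, F, G, H, K, L}.
Read '1': B→{H}, F→∅, G→{D, E}, H→{E, L}, K→{K}, L→{B, D, E}; now {B, D, E, H, K, L}.
Read '1': B→{H}, D→{E, H}, E→{D, E, L}, H→{E, L}, K→{K}, L→{B, D, E}; now {B, D, E, H, K, L}.
Read '1': B→{H}, D→{E, H}, E→{D, E, L}, H→{E, L}, K→{K}, L→{B, D, E}; now {B, D, E, H, K, L}.
The final set {B, D, E, H, K, L} contains the accepting states D, H.

Yes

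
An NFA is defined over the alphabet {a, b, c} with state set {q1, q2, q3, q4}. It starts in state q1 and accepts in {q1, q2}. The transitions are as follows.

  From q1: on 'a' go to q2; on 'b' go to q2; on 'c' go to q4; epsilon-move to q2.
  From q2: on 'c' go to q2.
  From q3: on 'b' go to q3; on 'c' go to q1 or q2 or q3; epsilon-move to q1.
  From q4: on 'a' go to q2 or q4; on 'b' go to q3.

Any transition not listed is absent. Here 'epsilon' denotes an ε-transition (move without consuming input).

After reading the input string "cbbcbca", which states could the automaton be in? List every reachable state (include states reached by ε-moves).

Start: ε-closure({q1}) = {q1, q2}.
Read 'c': {q1, q2} → {q2, q4}.
Read 'b': {q2, q4} → {q1, q2, q3}.
Read 'b': {q1, q2, q3} → {q1, q2, q3}.
Read 'c': {q1, q2, q3} → {q1, q2, q3, q4}.
Read 'b': {q1, q2, q3, q4} → {q1, q2, q3}.
Read 'c': {q1, q2, q3} → {q1, q2, q3, q4}.
Read 'a': {q1, q2, q3, q4} → {q2, q4}.

{q2, q4}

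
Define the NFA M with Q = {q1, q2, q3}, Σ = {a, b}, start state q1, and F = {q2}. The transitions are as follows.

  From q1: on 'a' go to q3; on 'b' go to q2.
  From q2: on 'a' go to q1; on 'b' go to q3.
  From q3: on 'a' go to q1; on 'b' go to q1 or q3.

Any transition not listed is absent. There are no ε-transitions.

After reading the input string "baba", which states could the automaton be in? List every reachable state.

{q1}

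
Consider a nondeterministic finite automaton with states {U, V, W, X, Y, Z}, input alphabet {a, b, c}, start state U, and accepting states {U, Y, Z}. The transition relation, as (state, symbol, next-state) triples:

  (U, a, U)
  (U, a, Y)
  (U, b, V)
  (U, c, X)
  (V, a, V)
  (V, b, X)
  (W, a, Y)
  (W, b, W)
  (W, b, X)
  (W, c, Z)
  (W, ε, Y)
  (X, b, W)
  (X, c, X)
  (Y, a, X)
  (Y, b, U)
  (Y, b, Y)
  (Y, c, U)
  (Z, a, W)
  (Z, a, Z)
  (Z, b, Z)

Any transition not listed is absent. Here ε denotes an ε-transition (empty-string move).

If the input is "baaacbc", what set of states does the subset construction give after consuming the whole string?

∅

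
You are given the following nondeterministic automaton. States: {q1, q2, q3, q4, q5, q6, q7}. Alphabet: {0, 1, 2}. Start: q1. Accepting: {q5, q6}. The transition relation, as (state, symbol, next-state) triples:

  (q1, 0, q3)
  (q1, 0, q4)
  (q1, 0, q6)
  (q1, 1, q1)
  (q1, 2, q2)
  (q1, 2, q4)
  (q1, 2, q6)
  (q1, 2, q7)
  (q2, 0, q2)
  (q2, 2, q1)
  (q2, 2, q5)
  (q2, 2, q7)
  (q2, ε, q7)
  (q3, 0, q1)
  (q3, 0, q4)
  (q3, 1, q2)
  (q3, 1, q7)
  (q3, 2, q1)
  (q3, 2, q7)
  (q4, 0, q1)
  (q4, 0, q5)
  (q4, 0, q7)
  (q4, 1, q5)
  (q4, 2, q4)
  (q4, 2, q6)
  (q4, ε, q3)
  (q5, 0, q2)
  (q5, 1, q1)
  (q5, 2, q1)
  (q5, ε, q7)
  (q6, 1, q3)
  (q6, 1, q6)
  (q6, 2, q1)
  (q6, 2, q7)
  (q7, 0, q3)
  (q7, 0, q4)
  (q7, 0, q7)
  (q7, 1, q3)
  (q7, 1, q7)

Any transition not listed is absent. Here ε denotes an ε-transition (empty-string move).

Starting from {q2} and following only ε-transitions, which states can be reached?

{q2, q7}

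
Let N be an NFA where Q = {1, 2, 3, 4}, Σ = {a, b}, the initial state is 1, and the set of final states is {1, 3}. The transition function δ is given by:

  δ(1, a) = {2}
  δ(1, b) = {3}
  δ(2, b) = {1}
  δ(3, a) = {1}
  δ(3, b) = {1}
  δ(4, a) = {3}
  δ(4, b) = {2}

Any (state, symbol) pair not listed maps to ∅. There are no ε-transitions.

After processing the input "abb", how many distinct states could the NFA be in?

Start in {1}.
Read 'a': {1} → {2}.
Read 'b': {2} → {1}.
Read 'b': {1} → {3}.
That set has 1 state.

1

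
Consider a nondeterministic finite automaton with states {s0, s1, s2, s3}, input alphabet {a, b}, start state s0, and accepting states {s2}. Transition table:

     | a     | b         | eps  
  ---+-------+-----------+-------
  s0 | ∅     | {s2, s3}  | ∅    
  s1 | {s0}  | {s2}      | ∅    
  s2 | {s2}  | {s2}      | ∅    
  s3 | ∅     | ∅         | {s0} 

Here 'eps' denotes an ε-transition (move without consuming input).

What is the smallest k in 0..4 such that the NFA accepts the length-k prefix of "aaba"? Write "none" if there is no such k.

Start in {s0}.
Read 'a': s0→∅; now ∅.
The set is empty and remains empty for the remaining 3 symbols.
No reachable set along the way intersects F.

none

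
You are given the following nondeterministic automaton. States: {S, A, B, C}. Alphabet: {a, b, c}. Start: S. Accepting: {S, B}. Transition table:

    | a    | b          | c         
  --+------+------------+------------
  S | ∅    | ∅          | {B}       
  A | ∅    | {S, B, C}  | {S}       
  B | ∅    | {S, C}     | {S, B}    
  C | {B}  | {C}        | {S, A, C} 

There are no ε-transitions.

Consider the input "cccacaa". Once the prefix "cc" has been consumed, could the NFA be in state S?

Yes

Start in {S}.
Read 'c': {S} → {B}.
Read 'c': {B} → {S, B}.
State S is in {S, B}.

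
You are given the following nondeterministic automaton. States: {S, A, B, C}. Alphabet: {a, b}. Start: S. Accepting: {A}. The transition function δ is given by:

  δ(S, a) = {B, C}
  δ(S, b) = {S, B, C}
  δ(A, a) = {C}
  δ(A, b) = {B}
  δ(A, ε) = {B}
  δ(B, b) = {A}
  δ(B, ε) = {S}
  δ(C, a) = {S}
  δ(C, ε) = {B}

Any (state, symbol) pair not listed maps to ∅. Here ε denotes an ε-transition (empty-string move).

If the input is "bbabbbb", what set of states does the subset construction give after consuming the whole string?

{S, A, B, C}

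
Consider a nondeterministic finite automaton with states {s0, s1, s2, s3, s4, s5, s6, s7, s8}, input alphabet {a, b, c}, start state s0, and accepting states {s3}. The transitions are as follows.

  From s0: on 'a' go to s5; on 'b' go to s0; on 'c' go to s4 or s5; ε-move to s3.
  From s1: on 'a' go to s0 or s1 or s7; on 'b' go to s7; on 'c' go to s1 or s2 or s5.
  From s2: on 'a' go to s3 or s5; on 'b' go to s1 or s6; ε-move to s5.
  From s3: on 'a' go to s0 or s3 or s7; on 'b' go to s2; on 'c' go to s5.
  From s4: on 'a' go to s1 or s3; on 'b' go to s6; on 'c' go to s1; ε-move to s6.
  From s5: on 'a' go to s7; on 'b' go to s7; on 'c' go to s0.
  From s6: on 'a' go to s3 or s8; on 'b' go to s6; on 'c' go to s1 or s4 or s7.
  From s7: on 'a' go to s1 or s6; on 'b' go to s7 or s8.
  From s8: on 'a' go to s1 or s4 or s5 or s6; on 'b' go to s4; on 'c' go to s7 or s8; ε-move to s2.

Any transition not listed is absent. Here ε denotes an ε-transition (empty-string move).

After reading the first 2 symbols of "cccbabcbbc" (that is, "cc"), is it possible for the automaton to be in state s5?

No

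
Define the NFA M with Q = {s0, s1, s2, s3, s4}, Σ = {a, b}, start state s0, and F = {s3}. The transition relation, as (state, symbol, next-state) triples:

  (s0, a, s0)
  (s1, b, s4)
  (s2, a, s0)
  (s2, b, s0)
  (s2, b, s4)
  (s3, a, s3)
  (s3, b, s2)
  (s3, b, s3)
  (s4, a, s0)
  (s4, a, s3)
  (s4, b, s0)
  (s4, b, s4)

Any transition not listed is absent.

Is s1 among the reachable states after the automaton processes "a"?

Start in {s0}.
Read 'a': s0→{s0}; now {s0}.
State s1 is not in {s0}.

No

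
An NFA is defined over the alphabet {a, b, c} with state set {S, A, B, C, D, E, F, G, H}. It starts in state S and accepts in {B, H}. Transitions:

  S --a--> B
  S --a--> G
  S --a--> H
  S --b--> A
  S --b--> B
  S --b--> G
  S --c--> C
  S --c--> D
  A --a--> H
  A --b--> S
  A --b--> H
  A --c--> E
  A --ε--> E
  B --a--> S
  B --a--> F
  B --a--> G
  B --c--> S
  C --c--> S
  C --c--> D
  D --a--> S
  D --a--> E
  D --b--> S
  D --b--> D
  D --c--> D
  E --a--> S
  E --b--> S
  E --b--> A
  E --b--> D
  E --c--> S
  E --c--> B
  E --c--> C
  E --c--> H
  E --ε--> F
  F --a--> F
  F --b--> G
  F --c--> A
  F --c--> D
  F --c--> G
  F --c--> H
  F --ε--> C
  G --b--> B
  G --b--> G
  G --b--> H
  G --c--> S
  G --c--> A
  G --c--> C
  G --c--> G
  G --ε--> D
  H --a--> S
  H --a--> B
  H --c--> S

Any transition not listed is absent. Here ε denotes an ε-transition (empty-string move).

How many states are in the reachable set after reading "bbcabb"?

Start in {S}.
Read 'b': S→{A, B, G}; union {A, B, G}; ε-closure = {A, B, C, D, E, F, G}.
Read 'b': A→{S, H}, B→∅, C→∅, D→{S, D}, E→{S, A, D}, F→{G}, G→{B, G, H}; union {S, A, B, D, G, H}; ε-closure = {S, A, B, C, D, E, F, G, H}.
Read 'c': S→{C, D}, A→{E}, B→{S}, C→{S, D}, D→{D}, E→{S, B, C, H}, F→{A, D, G, H}, G→{S, A, C, G}, H→{S}; union {S, A, B, C, D, E, G, H}; ε-closure = {S, A, B, C, D, E, F, G, H}.
Read 'a': S→{B, G, H}, A→{H}, B→{S, F, G}, C→∅, D→{S, E}, E→{S}, F→{F}, G→∅, H→{S, B}; union {S, B, E, F, G, H}; ε-closure = {S, B, C, D, E, F, G, H}.
Read 'b': S→{A, B, G}, B→∅, C→∅, D→{S, D}, E→{S, A, D}, F→{G}, G→{B, G, H}, H→∅; union {S, A, B, D, G, H}; ε-closure = {S, A, B, C, D, E, F, G, H}.
Read 'b': S→{A, B, G}, A→{S, H}, B→∅, C→∅, D→{S, D}, E→{S, A, D}, F→{G}, G→{B, G, H}, H→∅; union {S, A, B, D, G, H}; ε-closure = {S, A, B, C, D, E, F, G, H}.
That set has 9 states.

9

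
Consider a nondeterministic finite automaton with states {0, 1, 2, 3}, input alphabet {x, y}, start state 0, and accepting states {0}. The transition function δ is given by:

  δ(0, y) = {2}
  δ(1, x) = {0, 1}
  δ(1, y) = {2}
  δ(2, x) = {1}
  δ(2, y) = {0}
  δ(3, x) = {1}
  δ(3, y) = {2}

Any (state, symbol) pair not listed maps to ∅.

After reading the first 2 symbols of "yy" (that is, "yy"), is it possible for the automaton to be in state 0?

Start in {0}.
Read 'y': 0→{2}; now {2}.
Read 'y': 2→{0}; now {0}.
State 0 is in {0}.

Yes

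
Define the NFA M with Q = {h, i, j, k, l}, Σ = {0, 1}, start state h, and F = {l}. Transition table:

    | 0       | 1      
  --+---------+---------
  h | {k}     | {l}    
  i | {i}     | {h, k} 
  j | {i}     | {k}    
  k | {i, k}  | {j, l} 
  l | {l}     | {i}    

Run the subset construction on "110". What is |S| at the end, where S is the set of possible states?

Start in {h}.
Read '1': h→{l}; now {l}.
Read '1': l→{i}; now {i}.
Read '0': i→{i}; now {i}.
That set has 1 state.

1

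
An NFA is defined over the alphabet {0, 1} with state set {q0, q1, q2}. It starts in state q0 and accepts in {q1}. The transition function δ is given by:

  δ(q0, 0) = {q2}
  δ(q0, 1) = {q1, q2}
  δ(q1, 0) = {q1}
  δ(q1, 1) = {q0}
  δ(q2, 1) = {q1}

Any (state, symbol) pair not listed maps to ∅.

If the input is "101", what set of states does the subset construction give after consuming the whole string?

Start in {q0}.
Read '1': {q0} → {q1, q2}.
Read '0': {q1, q2} → {q1}.
Read '1': {q1} → {q0}.

{q0}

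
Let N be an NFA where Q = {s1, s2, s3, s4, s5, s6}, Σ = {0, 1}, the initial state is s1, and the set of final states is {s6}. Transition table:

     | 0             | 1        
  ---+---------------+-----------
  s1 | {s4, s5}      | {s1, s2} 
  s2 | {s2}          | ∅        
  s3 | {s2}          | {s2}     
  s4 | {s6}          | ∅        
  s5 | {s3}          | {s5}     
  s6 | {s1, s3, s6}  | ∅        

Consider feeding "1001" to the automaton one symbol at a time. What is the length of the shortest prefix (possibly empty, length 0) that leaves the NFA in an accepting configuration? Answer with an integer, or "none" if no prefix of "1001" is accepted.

Start in {s1}.
Read '1': {s1} → {s1, s2}.
Read '0': {s1, s2} → {s2, s4, s5}.
Read '0': {s2, s4, s5} → {s2, s3, s6}.
None of the earlier sets intersect F, but {s2, s3, s6} does.

3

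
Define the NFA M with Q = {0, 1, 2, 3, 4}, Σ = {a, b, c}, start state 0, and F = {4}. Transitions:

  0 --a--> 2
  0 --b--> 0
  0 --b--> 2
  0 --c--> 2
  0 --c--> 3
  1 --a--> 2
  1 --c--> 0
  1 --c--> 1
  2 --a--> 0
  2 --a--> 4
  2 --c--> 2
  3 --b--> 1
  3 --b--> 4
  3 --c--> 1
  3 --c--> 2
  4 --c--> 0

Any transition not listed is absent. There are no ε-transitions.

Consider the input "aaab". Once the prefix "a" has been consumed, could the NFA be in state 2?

Start in {0}.
Read 'a': 0→{2}; now {2}.
State 2 is in {2}.

Yes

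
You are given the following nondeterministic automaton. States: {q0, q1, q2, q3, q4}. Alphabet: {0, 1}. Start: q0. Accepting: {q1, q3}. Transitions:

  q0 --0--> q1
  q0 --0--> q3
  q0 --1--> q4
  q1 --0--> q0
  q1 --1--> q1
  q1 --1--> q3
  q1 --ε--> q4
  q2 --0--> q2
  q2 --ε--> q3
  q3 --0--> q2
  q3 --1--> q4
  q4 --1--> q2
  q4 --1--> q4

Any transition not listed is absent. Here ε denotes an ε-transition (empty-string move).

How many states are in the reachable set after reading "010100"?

0

Start in {q0}.
Read '0': q0→{q1, q3}; union {q1, q3}; ε-closure = {q1, q3, q4}.
Read '1': q1→{q1, q3}, q3→{q4}, q4→{q2, q4}; now {q1, q2, q3, q4}.
Read '0': q1→{q0}, q2→{q2}, q3→{q2}, q4→∅; union {q0, q2}; ε-closure = {q0, q2, q3}.
Read '1': q0→{q4}, q2→∅, q3→{q4}; now {q4}.
Read '0': q4→∅; now ∅.
The set is empty and remains empty for the remaining 1 symbol.
That set has 0 states.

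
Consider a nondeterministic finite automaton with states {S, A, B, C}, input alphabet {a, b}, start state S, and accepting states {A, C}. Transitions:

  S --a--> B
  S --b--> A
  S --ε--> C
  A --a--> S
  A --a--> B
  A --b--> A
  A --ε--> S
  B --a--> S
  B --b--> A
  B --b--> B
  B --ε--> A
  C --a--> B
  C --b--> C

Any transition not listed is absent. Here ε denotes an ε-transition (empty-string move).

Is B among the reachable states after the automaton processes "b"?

No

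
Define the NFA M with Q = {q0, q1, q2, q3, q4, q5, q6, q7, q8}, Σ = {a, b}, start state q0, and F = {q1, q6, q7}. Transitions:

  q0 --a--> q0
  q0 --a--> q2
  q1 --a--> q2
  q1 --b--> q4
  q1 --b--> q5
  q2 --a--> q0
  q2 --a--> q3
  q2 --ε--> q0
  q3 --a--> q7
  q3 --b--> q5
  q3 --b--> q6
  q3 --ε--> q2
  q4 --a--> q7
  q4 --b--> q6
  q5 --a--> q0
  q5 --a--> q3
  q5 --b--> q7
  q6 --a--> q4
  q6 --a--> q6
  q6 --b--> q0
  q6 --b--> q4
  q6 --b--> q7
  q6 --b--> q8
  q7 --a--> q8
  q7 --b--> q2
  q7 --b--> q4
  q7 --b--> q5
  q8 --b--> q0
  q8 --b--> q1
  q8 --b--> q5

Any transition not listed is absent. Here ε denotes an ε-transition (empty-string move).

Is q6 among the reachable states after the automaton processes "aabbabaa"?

No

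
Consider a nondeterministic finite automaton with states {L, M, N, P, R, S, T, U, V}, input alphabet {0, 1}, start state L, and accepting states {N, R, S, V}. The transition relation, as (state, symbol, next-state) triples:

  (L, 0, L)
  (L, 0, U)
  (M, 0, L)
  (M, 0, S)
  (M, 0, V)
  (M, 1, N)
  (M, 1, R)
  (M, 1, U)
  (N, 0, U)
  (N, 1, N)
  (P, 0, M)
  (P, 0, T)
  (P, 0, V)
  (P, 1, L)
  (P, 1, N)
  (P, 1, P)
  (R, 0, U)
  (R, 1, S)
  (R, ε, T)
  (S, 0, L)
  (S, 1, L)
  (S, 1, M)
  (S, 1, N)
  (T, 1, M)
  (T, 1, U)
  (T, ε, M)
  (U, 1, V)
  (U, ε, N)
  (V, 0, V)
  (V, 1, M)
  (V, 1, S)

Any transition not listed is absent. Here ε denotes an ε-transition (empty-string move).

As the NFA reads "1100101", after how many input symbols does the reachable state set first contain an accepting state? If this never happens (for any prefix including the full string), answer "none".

none

Start in {L}.
Read '1': {L} → ∅.
The set is empty and remains empty for the remaining 6 symbols.
No reachable set along the way intersects F.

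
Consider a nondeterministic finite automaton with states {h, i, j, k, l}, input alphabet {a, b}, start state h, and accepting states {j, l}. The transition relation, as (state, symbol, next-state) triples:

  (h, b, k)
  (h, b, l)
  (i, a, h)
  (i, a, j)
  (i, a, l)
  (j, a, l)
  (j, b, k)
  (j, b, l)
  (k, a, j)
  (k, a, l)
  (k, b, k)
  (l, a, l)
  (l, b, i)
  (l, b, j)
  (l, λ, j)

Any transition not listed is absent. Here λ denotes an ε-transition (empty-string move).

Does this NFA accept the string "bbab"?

Start in {h}.
Read 'b': {h} → {j, k, l}.
Read 'b': {j, k, l} → {i, j, k, l}.
Read 'a': {i, j, k, l} → {h, j, l}.
Read 'b': {h, j, l} → {i, j, k, l}.
The final set {i, j, k, l} contains the accepting states j, l.

Yes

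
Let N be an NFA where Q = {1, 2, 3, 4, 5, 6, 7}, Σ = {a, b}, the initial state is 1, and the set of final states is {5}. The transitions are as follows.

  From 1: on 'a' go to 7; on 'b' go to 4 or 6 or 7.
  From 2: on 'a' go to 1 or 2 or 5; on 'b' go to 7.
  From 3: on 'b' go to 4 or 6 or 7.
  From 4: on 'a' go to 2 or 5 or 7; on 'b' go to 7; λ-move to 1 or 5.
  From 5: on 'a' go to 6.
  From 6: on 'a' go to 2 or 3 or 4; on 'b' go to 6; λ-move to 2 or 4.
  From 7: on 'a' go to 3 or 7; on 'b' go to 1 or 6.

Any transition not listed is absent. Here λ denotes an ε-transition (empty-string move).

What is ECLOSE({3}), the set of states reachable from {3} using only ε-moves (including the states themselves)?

{3}

Begin with {3}.
No ε-moves leave this set, so the closure equals the set itself.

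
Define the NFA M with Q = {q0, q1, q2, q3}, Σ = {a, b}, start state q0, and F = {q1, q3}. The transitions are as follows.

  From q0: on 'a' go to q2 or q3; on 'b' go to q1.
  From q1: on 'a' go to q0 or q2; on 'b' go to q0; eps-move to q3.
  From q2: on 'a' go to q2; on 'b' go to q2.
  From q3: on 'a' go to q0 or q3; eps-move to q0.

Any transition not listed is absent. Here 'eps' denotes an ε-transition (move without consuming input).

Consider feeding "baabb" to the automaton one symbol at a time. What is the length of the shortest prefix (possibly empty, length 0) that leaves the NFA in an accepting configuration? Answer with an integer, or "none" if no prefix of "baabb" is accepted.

Start in {q0}.
Read 'b': q0→{q1}; union {q1}; ε-closure = {q0, q1, q3}.
None of the earlier sets intersect F, but {q0, q1, q3} does.

1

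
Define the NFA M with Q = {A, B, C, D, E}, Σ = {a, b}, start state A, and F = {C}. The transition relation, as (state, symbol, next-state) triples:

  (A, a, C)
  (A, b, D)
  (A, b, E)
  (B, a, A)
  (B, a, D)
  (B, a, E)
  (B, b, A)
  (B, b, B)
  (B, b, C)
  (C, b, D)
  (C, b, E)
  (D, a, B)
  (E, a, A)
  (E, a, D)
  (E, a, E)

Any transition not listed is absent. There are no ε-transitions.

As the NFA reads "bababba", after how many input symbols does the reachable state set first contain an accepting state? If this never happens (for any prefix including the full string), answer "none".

Start in {A}.
Read 'b': {A} → {D, E}.
Read 'a': {D, E} → {A, B, D, E}.
Read 'b': {A, B, D, E} → {A, B, C, D, E}.
None of the earlier sets intersect F, but {A, B, C, D, E} does.

3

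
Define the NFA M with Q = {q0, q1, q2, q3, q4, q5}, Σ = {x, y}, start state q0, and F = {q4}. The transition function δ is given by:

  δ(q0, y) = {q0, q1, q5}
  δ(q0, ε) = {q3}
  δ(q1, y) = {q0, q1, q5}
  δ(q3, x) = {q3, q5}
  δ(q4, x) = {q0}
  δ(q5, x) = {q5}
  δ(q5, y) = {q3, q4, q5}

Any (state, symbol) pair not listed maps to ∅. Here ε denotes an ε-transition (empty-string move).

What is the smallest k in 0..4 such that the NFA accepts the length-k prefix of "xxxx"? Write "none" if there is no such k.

Start: ε-closure({q0}) = {q0, q3}.
Read 'x': {q0, q3} → {q3, q5}.
Read 'x': {q3, q5} → {q3, q5}.
Read 'x': {q3, q5} → {q3, q5}.
Read 'x': {q3, q5} → {q3, q5}.
No reachable set along the way intersects F.

none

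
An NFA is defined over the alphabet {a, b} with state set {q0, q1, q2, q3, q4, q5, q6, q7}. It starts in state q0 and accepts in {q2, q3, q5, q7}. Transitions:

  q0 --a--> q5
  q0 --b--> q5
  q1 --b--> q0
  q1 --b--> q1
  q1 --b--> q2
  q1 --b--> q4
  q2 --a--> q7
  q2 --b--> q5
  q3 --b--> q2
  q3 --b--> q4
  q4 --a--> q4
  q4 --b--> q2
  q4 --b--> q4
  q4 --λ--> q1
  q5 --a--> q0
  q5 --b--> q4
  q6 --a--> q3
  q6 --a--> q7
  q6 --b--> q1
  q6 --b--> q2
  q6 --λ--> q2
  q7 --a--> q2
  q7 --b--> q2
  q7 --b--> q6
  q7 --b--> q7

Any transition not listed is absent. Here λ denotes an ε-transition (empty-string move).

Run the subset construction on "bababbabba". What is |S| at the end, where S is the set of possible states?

5

Start in {q0}.
Read 'b': {q0} → {q5}.
Read 'a': {q5} → {q0}.
Read 'b': {q0} → {q5}.
Read 'a': {q5} → {q0}.
Read 'b': {q0} → {q5}.
Read 'b': {q5} → {q1, q4}.
Read 'a': {q1, q4} → {q1, q4}.
Read 'b': {q1, q4} → {q0, q1, q2, q4}.
Read 'b': {q0, q1, q2, q4} → {q0, q1, q2, q4, q5}.
Read 'a': {q0, q1, q2, q4, q5} → {q0, q1, q4, q5, q7}.
That set has 5 states.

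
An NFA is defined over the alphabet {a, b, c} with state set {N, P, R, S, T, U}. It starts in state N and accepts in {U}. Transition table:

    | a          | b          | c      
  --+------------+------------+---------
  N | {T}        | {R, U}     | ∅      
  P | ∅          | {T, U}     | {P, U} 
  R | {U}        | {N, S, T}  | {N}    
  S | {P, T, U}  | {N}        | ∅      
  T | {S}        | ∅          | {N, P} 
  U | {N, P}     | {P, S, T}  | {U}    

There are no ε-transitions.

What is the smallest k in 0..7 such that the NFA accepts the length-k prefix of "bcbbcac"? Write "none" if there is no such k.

1

Start in {N}.
Read 'b': N→{R, U}; now {R, U}.
None of the earlier sets intersect F, but {R, U} does.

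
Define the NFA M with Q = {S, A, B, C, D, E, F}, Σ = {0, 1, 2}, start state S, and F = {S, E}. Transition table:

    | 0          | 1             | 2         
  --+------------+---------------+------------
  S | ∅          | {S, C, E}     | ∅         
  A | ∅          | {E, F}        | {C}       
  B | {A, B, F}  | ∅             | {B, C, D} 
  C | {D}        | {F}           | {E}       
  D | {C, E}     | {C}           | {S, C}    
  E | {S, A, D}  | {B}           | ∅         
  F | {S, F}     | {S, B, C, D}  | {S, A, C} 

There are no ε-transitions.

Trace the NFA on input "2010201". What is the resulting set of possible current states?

Start in {S}.
Read '2': S→∅; now ∅.
The set is empty and remains empty for the remaining 6 symbols.

∅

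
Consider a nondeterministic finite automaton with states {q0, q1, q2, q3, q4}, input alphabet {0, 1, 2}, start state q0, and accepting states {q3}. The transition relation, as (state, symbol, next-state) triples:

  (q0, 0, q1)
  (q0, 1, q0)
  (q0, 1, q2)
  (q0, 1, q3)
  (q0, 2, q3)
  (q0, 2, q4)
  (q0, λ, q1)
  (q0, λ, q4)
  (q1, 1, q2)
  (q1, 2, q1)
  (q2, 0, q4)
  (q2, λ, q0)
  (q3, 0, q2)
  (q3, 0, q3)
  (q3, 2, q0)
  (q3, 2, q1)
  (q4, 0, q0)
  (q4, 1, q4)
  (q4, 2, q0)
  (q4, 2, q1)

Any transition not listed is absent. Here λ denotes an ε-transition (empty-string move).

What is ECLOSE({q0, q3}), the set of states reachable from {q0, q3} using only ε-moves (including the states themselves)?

{q0, q1, q3, q4}

Begin with {q0, q3}.
ε-move q0 → q1; add q1.
ε-move q0 → q4; add q4.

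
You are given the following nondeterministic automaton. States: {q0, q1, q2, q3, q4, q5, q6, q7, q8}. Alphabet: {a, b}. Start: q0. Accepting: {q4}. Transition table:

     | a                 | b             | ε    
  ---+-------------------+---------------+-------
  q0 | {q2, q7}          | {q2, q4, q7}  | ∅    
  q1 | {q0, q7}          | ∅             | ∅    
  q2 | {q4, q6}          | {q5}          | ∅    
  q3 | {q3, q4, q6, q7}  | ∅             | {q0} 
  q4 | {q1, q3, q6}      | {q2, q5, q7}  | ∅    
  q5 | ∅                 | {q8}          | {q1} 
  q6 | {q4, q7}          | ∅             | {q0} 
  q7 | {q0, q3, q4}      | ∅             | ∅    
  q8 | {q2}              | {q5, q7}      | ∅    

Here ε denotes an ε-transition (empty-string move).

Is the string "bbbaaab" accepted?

Yes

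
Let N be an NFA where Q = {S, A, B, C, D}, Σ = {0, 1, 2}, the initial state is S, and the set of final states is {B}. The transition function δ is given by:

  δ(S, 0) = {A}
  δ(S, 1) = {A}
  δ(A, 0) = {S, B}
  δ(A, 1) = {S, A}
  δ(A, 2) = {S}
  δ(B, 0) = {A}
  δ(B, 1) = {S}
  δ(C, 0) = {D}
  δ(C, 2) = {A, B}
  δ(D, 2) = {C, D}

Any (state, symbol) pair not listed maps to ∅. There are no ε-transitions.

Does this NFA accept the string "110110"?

Yes

Start in {S}.
Read '1': S→{A}; now {A}.
Read '1': A→{S, A}; now {S, A}.
Read '0': S→{A}, A→{S, B}; now {S, A, B}.
Read '1': S→{A}, A→{S, A}, B→{S}; now {S, A}.
Read '1': S→{A}, A→{S, A}; now {S, A}.
Read '0': S→{A}, A→{S, B}; now {S, A, B}.
The final set {S, A, B} contains the accepting state B.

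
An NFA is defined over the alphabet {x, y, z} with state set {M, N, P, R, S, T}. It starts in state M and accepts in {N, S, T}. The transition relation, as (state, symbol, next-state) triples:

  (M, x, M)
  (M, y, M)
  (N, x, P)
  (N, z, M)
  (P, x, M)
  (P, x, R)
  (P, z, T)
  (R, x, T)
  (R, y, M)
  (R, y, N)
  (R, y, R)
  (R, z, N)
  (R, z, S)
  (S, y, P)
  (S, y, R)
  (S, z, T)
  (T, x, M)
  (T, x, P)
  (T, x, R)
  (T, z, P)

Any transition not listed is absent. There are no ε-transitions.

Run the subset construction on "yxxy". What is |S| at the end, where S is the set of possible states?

1

Start in {M}.
Read 'y': M→{M}; now {M}.
Read 'x': M→{M}; now {M}.
Read 'x': M→{M}; now {M}.
Read 'y': M→{M}; now {M}.
That set has 1 state.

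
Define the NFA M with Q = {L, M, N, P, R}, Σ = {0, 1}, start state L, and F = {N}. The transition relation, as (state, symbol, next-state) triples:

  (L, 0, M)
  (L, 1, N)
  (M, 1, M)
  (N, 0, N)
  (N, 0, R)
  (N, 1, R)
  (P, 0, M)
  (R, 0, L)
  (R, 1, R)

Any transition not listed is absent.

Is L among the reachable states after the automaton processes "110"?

Yes

Start in {L}.
Read '1': L→{N}; now {N}.
Read '1': N→{R}; now {R}.
Read '0': R→{L}; now {L}.
State L is in {L}.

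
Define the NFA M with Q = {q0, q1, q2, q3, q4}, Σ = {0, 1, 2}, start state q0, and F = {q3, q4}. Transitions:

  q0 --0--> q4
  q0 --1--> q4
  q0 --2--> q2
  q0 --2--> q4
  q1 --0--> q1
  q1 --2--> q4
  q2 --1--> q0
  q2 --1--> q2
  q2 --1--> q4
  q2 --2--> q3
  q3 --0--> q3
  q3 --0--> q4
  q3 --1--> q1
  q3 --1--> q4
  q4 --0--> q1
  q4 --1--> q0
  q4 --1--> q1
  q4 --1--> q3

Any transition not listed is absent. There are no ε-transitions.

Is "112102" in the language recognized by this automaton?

Yes

Start in {q0}.
Read '1': q0→{q4}; now {q4}.
Read '1': q4→{q0, q1, q3}; now {q0, q1, q3}.
Read '2': q0→{q2, q4}, q1→{q4}, q3→∅; now {q2, q4}.
Read '1': q2→{q0, q2, q4}, q4→{q0, q1, q3}; now {q0, q1, q2, q3, q4}.
Read '0': q0→{q4}, q1→{q1}, q2→∅, q3→{q3, q4}, q4→{q1}; now {q1, q3, q4}.
Read '2': q1→{q4}, q3→∅, q4→∅; now {q4}.
The final set {q4} contains the accepting state q4.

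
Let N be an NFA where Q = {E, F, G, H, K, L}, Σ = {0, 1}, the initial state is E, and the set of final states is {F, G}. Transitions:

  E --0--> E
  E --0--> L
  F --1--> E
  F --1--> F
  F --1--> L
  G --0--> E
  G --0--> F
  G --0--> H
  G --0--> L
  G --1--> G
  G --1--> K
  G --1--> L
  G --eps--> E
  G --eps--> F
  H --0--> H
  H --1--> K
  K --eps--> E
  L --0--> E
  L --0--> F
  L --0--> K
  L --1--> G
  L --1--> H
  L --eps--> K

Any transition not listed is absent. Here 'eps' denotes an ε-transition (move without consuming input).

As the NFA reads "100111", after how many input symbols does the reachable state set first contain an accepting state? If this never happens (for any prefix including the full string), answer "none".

Start in {E}.
Read '1': {E} → ∅.
The set is empty and remains empty for the remaining 5 symbols.
No reachable set along the way intersects F.

none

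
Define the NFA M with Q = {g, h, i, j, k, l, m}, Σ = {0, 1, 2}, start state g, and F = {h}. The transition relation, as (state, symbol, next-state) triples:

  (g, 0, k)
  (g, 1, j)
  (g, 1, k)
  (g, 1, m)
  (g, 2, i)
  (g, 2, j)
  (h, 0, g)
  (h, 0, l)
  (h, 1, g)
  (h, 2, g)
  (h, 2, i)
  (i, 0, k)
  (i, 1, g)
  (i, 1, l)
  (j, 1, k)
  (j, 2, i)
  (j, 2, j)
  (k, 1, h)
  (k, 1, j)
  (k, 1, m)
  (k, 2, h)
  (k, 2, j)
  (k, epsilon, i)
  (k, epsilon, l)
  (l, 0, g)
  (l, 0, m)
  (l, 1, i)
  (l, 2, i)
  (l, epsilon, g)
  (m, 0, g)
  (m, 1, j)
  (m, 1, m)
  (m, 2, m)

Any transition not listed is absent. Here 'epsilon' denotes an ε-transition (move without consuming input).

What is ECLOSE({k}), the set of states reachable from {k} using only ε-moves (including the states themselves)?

{g, i, k, l}

Begin with {k}.
ε-move k → i; add i.
ε-move k → l; add l.
ε-move l → g; add g.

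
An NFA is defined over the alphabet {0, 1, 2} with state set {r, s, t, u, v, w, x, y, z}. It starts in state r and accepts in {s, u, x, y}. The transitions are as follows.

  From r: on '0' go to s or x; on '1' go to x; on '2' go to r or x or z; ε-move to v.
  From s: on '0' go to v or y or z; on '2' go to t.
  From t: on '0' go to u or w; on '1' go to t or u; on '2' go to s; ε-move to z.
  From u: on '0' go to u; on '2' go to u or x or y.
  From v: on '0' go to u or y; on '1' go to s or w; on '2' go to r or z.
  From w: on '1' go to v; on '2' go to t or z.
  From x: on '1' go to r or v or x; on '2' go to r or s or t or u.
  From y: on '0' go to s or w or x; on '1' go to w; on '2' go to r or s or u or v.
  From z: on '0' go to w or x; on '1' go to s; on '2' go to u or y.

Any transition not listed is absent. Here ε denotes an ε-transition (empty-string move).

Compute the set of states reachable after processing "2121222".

Start: ε-closure({r}) = {r, v}.
Read '2': r→{r, x, z}, v→{r, z}; union {r, x, z}; ε-closure = {r, v, x, z}.
Read '1': r→{x}, v→{s, w}, x→{r, v, x}, z→{s}; now {r, s, v, w, x}.
Read '2': r→{r, x, z}, s→{t}, v→{r, z}, w→{t, z}, x→{r, s, t, u}; union {r, s, t, u, x, z}; ε-closure = {r, s, t, u, v, x, z}.
Read '1': r→{x}, s→∅, t→{t, u}, u→∅, v→{s, w}, x→{r, v, x}, z→{s}; union {r, s, t, u, v, w, x}; ε-closure = {r, s, t, u, v, w, x, z}.
Read '2': r→{r, x, z}, s→{t}, t→{s}, u→{u, x, y}, v→{r, z}, w→{t, z}, x→{r, s, t, u}, z→{u, y}; union {r, s, t, u, x, y, z}; ε-closure = {r, s, t, u, v, x, y, z}.
Read '2': r→{r, x, z}, s→{t}, t→{s}, u→{u, x, y}, v→{r, z}, x→{r, s, t, u}, y→{r, s, u, v}, z→{u, y}; now {r, s, t, u, v, x, y, z}.
Read '2': r→{r, x, z}, s→{t}, t→{s}, u→{u, x, y}, v→{r, z}, x→{r, s, t, u}, y→{r, s, u, v}, z→{u, y}; now {r, s, t, u, v, x, y, z}.

{r, s, t, u, v, x, y, z}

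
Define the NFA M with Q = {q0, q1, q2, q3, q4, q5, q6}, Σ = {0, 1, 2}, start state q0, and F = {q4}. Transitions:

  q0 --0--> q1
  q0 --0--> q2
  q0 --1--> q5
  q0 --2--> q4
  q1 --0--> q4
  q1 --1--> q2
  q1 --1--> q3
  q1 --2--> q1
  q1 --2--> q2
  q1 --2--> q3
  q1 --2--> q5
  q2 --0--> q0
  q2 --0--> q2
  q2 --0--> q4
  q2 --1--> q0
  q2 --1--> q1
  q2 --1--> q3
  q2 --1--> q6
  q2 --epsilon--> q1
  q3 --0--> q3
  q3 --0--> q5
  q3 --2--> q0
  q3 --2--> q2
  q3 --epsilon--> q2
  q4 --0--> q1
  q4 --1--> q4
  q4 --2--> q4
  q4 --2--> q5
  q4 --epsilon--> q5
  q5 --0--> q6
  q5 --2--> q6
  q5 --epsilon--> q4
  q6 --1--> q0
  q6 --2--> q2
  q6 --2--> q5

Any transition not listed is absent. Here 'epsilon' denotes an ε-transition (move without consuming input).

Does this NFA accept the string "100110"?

No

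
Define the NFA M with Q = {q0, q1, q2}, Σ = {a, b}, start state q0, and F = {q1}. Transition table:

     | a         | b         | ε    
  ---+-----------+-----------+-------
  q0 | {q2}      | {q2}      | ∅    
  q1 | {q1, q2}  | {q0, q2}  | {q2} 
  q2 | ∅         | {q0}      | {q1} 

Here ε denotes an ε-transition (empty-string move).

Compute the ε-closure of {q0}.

{q0}

Begin with {q0}.
No ε-moves leave this set, so the closure equals the set itself.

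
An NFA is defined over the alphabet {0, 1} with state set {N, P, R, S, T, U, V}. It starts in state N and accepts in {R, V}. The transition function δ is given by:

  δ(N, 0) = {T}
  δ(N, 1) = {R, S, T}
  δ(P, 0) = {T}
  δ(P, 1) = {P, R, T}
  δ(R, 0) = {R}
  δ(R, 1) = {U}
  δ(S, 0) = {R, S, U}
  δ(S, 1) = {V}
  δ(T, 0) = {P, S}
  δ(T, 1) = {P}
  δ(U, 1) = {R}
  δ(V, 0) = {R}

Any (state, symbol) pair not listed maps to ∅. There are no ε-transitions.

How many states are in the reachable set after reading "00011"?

Start in {N}.
Read '0': N→{T}; now {T}.
Read '0': T→{P, S}; now {P, S}.
Read '0': P→{T}, S→{R, S, U}; now {R, S, T, U}.
Read '1': R→{U}, S→{V}, T→{P}, U→{R}; now {P, R, U, V}.
Read '1': P→{P, R, T}, R→{U}, U→{R}, V→∅; now {P, R, T, U}.
That set has 4 states.

4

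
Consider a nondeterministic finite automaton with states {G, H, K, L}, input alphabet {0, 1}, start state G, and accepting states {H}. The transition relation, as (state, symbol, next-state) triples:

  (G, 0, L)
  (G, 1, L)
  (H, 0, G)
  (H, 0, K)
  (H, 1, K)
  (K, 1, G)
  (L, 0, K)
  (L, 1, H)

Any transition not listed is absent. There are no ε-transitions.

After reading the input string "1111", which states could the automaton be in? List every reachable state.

{G}

Start in {G}.
Read '1': G→{L}; now {L}.
Read '1': L→{H}; now {H}.
Read '1': H→{K}; now {K}.
Read '1': K→{G}; now {G}.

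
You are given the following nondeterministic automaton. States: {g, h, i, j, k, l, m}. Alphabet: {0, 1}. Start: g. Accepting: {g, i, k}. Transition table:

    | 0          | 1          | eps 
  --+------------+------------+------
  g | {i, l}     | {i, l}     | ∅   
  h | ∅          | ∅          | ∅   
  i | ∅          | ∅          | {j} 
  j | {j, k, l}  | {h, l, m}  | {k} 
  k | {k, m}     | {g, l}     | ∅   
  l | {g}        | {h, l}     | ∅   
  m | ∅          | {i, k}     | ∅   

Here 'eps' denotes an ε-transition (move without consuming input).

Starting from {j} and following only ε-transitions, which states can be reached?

Begin with {j}.
ε-move j → k; add k.

{j, k}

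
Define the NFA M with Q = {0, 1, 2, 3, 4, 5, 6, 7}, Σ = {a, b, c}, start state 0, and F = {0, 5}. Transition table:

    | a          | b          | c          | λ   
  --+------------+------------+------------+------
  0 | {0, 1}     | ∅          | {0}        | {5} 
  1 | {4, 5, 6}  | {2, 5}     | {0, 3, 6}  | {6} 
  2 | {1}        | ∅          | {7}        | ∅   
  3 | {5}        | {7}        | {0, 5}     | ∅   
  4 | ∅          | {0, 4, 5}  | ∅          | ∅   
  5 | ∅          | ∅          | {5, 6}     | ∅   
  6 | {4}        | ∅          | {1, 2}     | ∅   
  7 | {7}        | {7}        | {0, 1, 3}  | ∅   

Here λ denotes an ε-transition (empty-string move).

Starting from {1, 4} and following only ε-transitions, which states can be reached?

{1, 4, 6}

Begin with {1, 4}.
ε-move 1 → 6; add 6.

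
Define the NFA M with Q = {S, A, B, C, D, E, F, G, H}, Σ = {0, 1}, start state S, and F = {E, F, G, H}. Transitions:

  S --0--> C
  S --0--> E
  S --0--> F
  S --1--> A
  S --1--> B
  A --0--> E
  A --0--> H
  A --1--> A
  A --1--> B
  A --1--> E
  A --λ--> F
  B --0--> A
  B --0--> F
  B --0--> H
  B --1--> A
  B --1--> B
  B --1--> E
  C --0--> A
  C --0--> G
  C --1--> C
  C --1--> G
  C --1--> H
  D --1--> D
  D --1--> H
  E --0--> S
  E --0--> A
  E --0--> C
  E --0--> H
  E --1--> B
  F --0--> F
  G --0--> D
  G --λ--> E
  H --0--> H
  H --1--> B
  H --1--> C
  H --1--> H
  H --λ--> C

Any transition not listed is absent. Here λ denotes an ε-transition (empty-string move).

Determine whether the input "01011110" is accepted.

Start in {S}.
Read '0': {S} → {C, E, F}.
Read '1': {C, E, F} → {B, C, E, G, H}.
Read '0': {B, C, E, G, H} → {S, A, C, D, E, F, G, H}.
Read '1': {S, A, C, D, E, F, G, H} → {A, B, C, D, E, F, G, H}.
Read '1': {A, B, C, D, E, F, G, H} → {A, B, C, D, E, F, G, H}.
Read '1': {A, B, C, D, E, F, G, H} → {A, B, C, D, E, F, G, H}.
Read '1': {A, B, C, D, E, F, G, H} → {A, B, C, D, E, F, G, H}.
Read '0': {A, B, C, D, E, F, G, H} → {S, A, C, D, E, F, G, H}.
The final set {S, A, C, D, E, F, G, H} contains the accepting states E, F, G, H.

Yes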